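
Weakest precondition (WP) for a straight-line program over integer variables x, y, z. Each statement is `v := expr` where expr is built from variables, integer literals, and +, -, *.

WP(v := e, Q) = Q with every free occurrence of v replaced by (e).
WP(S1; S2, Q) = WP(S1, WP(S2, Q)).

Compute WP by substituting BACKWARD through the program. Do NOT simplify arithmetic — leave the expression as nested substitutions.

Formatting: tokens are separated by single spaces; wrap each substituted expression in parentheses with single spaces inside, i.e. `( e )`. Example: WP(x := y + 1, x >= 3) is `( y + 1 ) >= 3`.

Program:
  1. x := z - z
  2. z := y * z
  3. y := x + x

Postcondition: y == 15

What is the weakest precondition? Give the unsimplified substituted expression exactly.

Answer: ( ( z - z ) + ( z - z ) ) == 15

Derivation:
post: y == 15
stmt 3: y := x + x  -- replace 1 occurrence(s) of y with (x + x)
  => ( x + x ) == 15
stmt 2: z := y * z  -- replace 0 occurrence(s) of z with (y * z)
  => ( x + x ) == 15
stmt 1: x := z - z  -- replace 2 occurrence(s) of x with (z - z)
  => ( ( z - z ) + ( z - z ) ) == 15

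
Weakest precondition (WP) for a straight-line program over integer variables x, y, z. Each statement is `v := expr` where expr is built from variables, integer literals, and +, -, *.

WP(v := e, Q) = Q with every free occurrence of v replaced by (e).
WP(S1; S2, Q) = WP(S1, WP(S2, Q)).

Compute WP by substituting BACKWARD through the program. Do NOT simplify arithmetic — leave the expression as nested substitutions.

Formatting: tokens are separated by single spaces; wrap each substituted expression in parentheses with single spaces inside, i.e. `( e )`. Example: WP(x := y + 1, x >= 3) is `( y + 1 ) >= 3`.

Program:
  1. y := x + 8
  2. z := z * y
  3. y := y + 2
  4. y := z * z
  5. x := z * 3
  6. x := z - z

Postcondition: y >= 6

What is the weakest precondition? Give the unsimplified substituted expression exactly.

Answer: ( ( z * ( x + 8 ) ) * ( z * ( x + 8 ) ) ) >= 6

Derivation:
post: y >= 6
stmt 6: x := z - z  -- replace 0 occurrence(s) of x with (z - z)
  => y >= 6
stmt 5: x := z * 3  -- replace 0 occurrence(s) of x with (z * 3)
  => y >= 6
stmt 4: y := z * z  -- replace 1 occurrence(s) of y with (z * z)
  => ( z * z ) >= 6
stmt 3: y := y + 2  -- replace 0 occurrence(s) of y with (y + 2)
  => ( z * z ) >= 6
stmt 2: z := z * y  -- replace 2 occurrence(s) of z with (z * y)
  => ( ( z * y ) * ( z * y ) ) >= 6
stmt 1: y := x + 8  -- replace 2 occurrence(s) of y with (x + 8)
  => ( ( z * ( x + 8 ) ) * ( z * ( x + 8 ) ) ) >= 6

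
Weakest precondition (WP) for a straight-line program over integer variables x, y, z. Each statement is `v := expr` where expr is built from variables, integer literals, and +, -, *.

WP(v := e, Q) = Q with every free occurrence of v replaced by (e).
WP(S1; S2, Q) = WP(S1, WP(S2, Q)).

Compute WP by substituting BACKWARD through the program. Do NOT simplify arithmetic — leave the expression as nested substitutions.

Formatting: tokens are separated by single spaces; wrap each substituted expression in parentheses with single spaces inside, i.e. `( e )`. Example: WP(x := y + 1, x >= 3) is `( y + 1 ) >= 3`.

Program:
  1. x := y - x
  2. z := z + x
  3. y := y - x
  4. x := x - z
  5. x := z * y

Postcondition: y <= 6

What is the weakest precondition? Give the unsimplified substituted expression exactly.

Answer: ( y - ( y - x ) ) <= 6

Derivation:
post: y <= 6
stmt 5: x := z * y  -- replace 0 occurrence(s) of x with (z * y)
  => y <= 6
stmt 4: x := x - z  -- replace 0 occurrence(s) of x with (x - z)
  => y <= 6
stmt 3: y := y - x  -- replace 1 occurrence(s) of y with (y - x)
  => ( y - x ) <= 6
stmt 2: z := z + x  -- replace 0 occurrence(s) of z with (z + x)
  => ( y - x ) <= 6
stmt 1: x := y - x  -- replace 1 occurrence(s) of x with (y - x)
  => ( y - ( y - x ) ) <= 6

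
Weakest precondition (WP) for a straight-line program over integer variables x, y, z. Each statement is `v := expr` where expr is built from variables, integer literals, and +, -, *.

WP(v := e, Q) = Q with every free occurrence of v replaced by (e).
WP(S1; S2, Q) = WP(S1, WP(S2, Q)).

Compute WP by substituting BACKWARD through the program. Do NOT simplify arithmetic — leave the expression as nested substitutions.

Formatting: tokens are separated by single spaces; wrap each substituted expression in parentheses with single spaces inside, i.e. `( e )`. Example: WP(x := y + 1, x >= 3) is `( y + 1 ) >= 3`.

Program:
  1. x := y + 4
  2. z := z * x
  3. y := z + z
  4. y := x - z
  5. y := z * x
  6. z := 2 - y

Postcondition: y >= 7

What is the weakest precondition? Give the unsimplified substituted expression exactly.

Answer: ( ( z * ( y + 4 ) ) * ( y + 4 ) ) >= 7

Derivation:
post: y >= 7
stmt 6: z := 2 - y  -- replace 0 occurrence(s) of z with (2 - y)
  => y >= 7
stmt 5: y := z * x  -- replace 1 occurrence(s) of y with (z * x)
  => ( z * x ) >= 7
stmt 4: y := x - z  -- replace 0 occurrence(s) of y with (x - z)
  => ( z * x ) >= 7
stmt 3: y := z + z  -- replace 0 occurrence(s) of y with (z + z)
  => ( z * x ) >= 7
stmt 2: z := z * x  -- replace 1 occurrence(s) of z with (z * x)
  => ( ( z * x ) * x ) >= 7
stmt 1: x := y + 4  -- replace 2 occurrence(s) of x with (y + 4)
  => ( ( z * ( y + 4 ) ) * ( y + 4 ) ) >= 7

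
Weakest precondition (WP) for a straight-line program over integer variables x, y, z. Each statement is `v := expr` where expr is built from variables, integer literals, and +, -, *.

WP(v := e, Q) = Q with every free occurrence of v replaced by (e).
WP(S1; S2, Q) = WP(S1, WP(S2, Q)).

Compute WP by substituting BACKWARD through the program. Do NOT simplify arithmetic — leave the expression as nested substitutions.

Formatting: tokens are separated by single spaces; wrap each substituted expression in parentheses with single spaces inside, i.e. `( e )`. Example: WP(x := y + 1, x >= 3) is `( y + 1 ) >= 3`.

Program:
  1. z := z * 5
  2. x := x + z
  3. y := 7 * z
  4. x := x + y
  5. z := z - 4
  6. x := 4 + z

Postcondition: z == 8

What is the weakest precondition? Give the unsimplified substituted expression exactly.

post: z == 8
stmt 6: x := 4 + z  -- replace 0 occurrence(s) of x with (4 + z)
  => z == 8
stmt 5: z := z - 4  -- replace 1 occurrence(s) of z with (z - 4)
  => ( z - 4 ) == 8
stmt 4: x := x + y  -- replace 0 occurrence(s) of x with (x + y)
  => ( z - 4 ) == 8
stmt 3: y := 7 * z  -- replace 0 occurrence(s) of y with (7 * z)
  => ( z - 4 ) == 8
stmt 2: x := x + z  -- replace 0 occurrence(s) of x with (x + z)
  => ( z - 4 ) == 8
stmt 1: z := z * 5  -- replace 1 occurrence(s) of z with (z * 5)
  => ( ( z * 5 ) - 4 ) == 8

Answer: ( ( z * 5 ) - 4 ) == 8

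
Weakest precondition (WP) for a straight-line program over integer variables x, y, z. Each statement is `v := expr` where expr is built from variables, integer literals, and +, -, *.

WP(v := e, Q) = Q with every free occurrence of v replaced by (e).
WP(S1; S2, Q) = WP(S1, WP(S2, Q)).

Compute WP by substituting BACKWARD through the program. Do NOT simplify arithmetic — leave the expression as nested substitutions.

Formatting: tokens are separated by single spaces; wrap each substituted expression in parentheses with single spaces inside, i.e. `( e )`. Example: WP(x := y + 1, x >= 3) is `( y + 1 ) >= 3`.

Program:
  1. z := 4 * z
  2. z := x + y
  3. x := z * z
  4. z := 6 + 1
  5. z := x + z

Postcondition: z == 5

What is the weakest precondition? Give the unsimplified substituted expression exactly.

post: z == 5
stmt 5: z := x + z  -- replace 1 occurrence(s) of z with (x + z)
  => ( x + z ) == 5
stmt 4: z := 6 + 1  -- replace 1 occurrence(s) of z with (6 + 1)
  => ( x + ( 6 + 1 ) ) == 5
stmt 3: x := z * z  -- replace 1 occurrence(s) of x with (z * z)
  => ( ( z * z ) + ( 6 + 1 ) ) == 5
stmt 2: z := x + y  -- replace 2 occurrence(s) of z with (x + y)
  => ( ( ( x + y ) * ( x + y ) ) + ( 6 + 1 ) ) == 5
stmt 1: z := 4 * z  -- replace 0 occurrence(s) of z with (4 * z)
  => ( ( ( x + y ) * ( x + y ) ) + ( 6 + 1 ) ) == 5

Answer: ( ( ( x + y ) * ( x + y ) ) + ( 6 + 1 ) ) == 5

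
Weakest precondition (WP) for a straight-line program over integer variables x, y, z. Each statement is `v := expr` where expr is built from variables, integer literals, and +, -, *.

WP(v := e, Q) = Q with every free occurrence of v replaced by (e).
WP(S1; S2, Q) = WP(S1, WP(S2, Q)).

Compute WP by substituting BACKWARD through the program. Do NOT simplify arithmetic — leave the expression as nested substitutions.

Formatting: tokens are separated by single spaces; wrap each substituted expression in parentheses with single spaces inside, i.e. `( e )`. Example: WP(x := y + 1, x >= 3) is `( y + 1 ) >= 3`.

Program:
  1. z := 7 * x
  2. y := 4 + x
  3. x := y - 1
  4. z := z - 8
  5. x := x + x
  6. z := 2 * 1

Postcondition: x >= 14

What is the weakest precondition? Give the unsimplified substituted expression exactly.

Answer: ( ( ( 4 + x ) - 1 ) + ( ( 4 + x ) - 1 ) ) >= 14

Derivation:
post: x >= 14
stmt 6: z := 2 * 1  -- replace 0 occurrence(s) of z with (2 * 1)
  => x >= 14
stmt 5: x := x + x  -- replace 1 occurrence(s) of x with (x + x)
  => ( x + x ) >= 14
stmt 4: z := z - 8  -- replace 0 occurrence(s) of z with (z - 8)
  => ( x + x ) >= 14
stmt 3: x := y - 1  -- replace 2 occurrence(s) of x with (y - 1)
  => ( ( y - 1 ) + ( y - 1 ) ) >= 14
stmt 2: y := 4 + x  -- replace 2 occurrence(s) of y with (4 + x)
  => ( ( ( 4 + x ) - 1 ) + ( ( 4 + x ) - 1 ) ) >= 14
stmt 1: z := 7 * x  -- replace 0 occurrence(s) of z with (7 * x)
  => ( ( ( 4 + x ) - 1 ) + ( ( 4 + x ) - 1 ) ) >= 14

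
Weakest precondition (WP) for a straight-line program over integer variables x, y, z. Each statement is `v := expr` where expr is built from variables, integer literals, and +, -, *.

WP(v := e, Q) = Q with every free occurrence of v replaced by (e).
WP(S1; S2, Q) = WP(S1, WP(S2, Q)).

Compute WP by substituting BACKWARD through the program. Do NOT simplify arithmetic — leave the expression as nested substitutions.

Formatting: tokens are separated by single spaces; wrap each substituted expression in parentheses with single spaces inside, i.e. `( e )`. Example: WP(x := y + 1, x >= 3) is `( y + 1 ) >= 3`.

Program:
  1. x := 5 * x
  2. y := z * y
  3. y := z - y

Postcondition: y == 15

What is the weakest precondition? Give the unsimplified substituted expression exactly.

Answer: ( z - ( z * y ) ) == 15

Derivation:
post: y == 15
stmt 3: y := z - y  -- replace 1 occurrence(s) of y with (z - y)
  => ( z - y ) == 15
stmt 2: y := z * y  -- replace 1 occurrence(s) of y with (z * y)
  => ( z - ( z * y ) ) == 15
stmt 1: x := 5 * x  -- replace 0 occurrence(s) of x with (5 * x)
  => ( z - ( z * y ) ) == 15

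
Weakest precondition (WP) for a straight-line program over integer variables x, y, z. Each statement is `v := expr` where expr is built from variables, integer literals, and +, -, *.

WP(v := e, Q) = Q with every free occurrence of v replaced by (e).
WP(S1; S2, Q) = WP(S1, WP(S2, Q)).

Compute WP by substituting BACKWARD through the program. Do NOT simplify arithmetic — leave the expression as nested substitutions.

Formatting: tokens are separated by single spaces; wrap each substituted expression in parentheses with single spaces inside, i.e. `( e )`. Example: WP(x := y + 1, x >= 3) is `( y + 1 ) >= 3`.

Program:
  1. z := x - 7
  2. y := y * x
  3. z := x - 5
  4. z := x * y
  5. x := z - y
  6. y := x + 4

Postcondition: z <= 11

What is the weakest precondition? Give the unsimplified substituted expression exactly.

post: z <= 11
stmt 6: y := x + 4  -- replace 0 occurrence(s) of y with (x + 4)
  => z <= 11
stmt 5: x := z - y  -- replace 0 occurrence(s) of x with (z - y)
  => z <= 11
stmt 4: z := x * y  -- replace 1 occurrence(s) of z with (x * y)
  => ( x * y ) <= 11
stmt 3: z := x - 5  -- replace 0 occurrence(s) of z with (x - 5)
  => ( x * y ) <= 11
stmt 2: y := y * x  -- replace 1 occurrence(s) of y with (y * x)
  => ( x * ( y * x ) ) <= 11
stmt 1: z := x - 7  -- replace 0 occurrence(s) of z with (x - 7)
  => ( x * ( y * x ) ) <= 11

Answer: ( x * ( y * x ) ) <= 11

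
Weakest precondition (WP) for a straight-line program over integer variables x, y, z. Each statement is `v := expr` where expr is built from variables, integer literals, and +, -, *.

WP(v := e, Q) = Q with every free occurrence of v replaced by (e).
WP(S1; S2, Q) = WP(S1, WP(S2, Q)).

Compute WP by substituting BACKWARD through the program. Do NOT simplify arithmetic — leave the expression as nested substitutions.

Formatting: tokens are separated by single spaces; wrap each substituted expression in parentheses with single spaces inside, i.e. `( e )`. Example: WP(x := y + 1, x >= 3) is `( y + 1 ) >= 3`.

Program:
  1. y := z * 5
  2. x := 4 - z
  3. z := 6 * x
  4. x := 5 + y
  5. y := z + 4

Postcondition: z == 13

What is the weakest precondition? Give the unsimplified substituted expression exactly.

post: z == 13
stmt 5: y := z + 4  -- replace 0 occurrence(s) of y with (z + 4)
  => z == 13
stmt 4: x := 5 + y  -- replace 0 occurrence(s) of x with (5 + y)
  => z == 13
stmt 3: z := 6 * x  -- replace 1 occurrence(s) of z with (6 * x)
  => ( 6 * x ) == 13
stmt 2: x := 4 - z  -- replace 1 occurrence(s) of x with (4 - z)
  => ( 6 * ( 4 - z ) ) == 13
stmt 1: y := z * 5  -- replace 0 occurrence(s) of y with (z * 5)
  => ( 6 * ( 4 - z ) ) == 13

Answer: ( 6 * ( 4 - z ) ) == 13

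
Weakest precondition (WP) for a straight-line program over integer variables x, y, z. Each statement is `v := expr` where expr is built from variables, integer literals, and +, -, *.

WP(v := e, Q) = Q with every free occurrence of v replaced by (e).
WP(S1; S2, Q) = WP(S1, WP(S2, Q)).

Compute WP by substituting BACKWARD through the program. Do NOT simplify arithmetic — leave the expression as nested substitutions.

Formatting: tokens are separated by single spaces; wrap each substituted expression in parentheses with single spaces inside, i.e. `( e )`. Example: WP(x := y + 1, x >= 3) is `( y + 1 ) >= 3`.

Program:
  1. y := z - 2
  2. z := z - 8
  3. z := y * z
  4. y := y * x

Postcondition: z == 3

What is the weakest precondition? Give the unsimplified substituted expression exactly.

Answer: ( ( z - 2 ) * ( z - 8 ) ) == 3

Derivation:
post: z == 3
stmt 4: y := y * x  -- replace 0 occurrence(s) of y with (y * x)
  => z == 3
stmt 3: z := y * z  -- replace 1 occurrence(s) of z with (y * z)
  => ( y * z ) == 3
stmt 2: z := z - 8  -- replace 1 occurrence(s) of z with (z - 8)
  => ( y * ( z - 8 ) ) == 3
stmt 1: y := z - 2  -- replace 1 occurrence(s) of y with (z - 2)
  => ( ( z - 2 ) * ( z - 8 ) ) == 3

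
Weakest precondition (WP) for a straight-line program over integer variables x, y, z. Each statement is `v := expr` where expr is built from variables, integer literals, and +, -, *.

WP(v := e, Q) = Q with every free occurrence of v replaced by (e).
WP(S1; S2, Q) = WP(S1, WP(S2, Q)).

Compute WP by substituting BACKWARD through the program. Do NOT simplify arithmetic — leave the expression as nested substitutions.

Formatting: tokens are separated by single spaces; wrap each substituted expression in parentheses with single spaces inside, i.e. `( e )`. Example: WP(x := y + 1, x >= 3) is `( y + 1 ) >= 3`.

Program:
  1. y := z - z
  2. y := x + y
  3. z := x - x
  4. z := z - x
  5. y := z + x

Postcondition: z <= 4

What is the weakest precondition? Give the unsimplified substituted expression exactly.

post: z <= 4
stmt 5: y := z + x  -- replace 0 occurrence(s) of y with (z + x)
  => z <= 4
stmt 4: z := z - x  -- replace 1 occurrence(s) of z with (z - x)
  => ( z - x ) <= 4
stmt 3: z := x - x  -- replace 1 occurrence(s) of z with (x - x)
  => ( ( x - x ) - x ) <= 4
stmt 2: y := x + y  -- replace 0 occurrence(s) of y with (x + y)
  => ( ( x - x ) - x ) <= 4
stmt 1: y := z - z  -- replace 0 occurrence(s) of y with (z - z)
  => ( ( x - x ) - x ) <= 4

Answer: ( ( x - x ) - x ) <= 4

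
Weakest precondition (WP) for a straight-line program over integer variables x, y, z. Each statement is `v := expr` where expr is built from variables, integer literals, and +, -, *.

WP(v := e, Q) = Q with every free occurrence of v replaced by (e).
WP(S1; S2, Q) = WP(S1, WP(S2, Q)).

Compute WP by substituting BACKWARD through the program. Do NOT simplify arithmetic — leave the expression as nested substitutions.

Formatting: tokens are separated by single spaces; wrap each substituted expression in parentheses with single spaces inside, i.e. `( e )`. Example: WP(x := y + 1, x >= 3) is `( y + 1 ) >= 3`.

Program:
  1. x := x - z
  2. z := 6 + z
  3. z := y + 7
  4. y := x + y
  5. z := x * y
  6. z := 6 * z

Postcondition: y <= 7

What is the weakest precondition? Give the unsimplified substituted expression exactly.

Answer: ( ( x - z ) + y ) <= 7

Derivation:
post: y <= 7
stmt 6: z := 6 * z  -- replace 0 occurrence(s) of z with (6 * z)
  => y <= 7
stmt 5: z := x * y  -- replace 0 occurrence(s) of z with (x * y)
  => y <= 7
stmt 4: y := x + y  -- replace 1 occurrence(s) of y with (x + y)
  => ( x + y ) <= 7
stmt 3: z := y + 7  -- replace 0 occurrence(s) of z with (y + 7)
  => ( x + y ) <= 7
stmt 2: z := 6 + z  -- replace 0 occurrence(s) of z with (6 + z)
  => ( x + y ) <= 7
stmt 1: x := x - z  -- replace 1 occurrence(s) of x with (x - z)
  => ( ( x - z ) + y ) <= 7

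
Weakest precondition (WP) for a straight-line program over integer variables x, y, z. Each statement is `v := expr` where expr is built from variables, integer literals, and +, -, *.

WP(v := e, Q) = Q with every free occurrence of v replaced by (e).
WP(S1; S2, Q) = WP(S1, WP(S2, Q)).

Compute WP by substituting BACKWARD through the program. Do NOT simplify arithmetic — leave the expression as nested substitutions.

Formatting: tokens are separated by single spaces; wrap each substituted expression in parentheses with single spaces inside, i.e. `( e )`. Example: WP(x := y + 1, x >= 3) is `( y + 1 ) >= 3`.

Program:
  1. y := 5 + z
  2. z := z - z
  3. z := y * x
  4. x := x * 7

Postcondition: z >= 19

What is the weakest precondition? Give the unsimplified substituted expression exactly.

post: z >= 19
stmt 4: x := x * 7  -- replace 0 occurrence(s) of x with (x * 7)
  => z >= 19
stmt 3: z := y * x  -- replace 1 occurrence(s) of z with (y * x)
  => ( y * x ) >= 19
stmt 2: z := z - z  -- replace 0 occurrence(s) of z with (z - z)
  => ( y * x ) >= 19
stmt 1: y := 5 + z  -- replace 1 occurrence(s) of y with (5 + z)
  => ( ( 5 + z ) * x ) >= 19

Answer: ( ( 5 + z ) * x ) >= 19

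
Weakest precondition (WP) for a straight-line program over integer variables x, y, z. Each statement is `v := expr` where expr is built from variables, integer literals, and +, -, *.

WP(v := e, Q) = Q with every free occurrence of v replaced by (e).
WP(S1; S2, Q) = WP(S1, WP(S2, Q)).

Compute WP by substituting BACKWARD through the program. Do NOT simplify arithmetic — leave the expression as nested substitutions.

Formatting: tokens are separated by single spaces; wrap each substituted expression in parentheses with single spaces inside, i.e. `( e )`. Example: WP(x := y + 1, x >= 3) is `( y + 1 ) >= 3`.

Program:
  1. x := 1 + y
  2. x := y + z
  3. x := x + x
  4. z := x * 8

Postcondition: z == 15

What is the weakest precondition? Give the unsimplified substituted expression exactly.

post: z == 15
stmt 4: z := x * 8  -- replace 1 occurrence(s) of z with (x * 8)
  => ( x * 8 ) == 15
stmt 3: x := x + x  -- replace 1 occurrence(s) of x with (x + x)
  => ( ( x + x ) * 8 ) == 15
stmt 2: x := y + z  -- replace 2 occurrence(s) of x with (y + z)
  => ( ( ( y + z ) + ( y + z ) ) * 8 ) == 15
stmt 1: x := 1 + y  -- replace 0 occurrence(s) of x with (1 + y)
  => ( ( ( y + z ) + ( y + z ) ) * 8 ) == 15

Answer: ( ( ( y + z ) + ( y + z ) ) * 8 ) == 15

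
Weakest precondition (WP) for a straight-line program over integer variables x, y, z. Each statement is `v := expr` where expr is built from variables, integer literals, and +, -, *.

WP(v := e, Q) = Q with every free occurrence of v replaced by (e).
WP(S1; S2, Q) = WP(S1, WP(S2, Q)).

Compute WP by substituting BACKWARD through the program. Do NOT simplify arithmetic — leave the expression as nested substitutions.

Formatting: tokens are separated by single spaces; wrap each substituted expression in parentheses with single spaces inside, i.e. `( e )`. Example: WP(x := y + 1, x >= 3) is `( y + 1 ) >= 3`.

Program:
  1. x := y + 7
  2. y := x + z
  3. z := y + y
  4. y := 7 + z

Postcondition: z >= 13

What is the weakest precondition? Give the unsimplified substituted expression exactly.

post: z >= 13
stmt 4: y := 7 + z  -- replace 0 occurrence(s) of y with (7 + z)
  => z >= 13
stmt 3: z := y + y  -- replace 1 occurrence(s) of z with (y + y)
  => ( y + y ) >= 13
stmt 2: y := x + z  -- replace 2 occurrence(s) of y with (x + z)
  => ( ( x + z ) + ( x + z ) ) >= 13
stmt 1: x := y + 7  -- replace 2 occurrence(s) of x with (y + 7)
  => ( ( ( y + 7 ) + z ) + ( ( y + 7 ) + z ) ) >= 13

Answer: ( ( ( y + 7 ) + z ) + ( ( y + 7 ) + z ) ) >= 13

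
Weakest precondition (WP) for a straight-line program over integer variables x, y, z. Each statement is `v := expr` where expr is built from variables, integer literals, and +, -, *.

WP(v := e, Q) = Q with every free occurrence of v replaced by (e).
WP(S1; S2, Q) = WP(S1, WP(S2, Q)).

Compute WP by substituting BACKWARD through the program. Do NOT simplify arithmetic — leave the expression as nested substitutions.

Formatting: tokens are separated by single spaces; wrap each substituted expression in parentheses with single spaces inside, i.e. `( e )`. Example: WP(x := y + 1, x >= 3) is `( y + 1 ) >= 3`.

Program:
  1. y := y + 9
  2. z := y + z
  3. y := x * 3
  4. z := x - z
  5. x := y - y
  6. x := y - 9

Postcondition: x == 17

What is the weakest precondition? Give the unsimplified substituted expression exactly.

Answer: ( ( x * 3 ) - 9 ) == 17

Derivation:
post: x == 17
stmt 6: x := y - 9  -- replace 1 occurrence(s) of x with (y - 9)
  => ( y - 9 ) == 17
stmt 5: x := y - y  -- replace 0 occurrence(s) of x with (y - y)
  => ( y - 9 ) == 17
stmt 4: z := x - z  -- replace 0 occurrence(s) of z with (x - z)
  => ( y - 9 ) == 17
stmt 3: y := x * 3  -- replace 1 occurrence(s) of y with (x * 3)
  => ( ( x * 3 ) - 9 ) == 17
stmt 2: z := y + z  -- replace 0 occurrence(s) of z with (y + z)
  => ( ( x * 3 ) - 9 ) == 17
stmt 1: y := y + 9  -- replace 0 occurrence(s) of y with (y + 9)
  => ( ( x * 3 ) - 9 ) == 17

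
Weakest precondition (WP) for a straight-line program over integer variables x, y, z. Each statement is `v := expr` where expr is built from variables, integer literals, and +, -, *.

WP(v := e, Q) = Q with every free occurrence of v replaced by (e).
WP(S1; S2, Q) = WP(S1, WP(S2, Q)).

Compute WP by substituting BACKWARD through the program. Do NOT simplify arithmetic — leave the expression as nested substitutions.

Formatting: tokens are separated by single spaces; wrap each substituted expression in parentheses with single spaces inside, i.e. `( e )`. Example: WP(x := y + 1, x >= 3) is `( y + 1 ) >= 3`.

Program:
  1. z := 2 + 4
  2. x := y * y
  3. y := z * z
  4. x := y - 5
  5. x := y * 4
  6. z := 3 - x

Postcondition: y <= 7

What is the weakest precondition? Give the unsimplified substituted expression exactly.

post: y <= 7
stmt 6: z := 3 - x  -- replace 0 occurrence(s) of z with (3 - x)
  => y <= 7
stmt 5: x := y * 4  -- replace 0 occurrence(s) of x with (y * 4)
  => y <= 7
stmt 4: x := y - 5  -- replace 0 occurrence(s) of x with (y - 5)
  => y <= 7
stmt 3: y := z * z  -- replace 1 occurrence(s) of y with (z * z)
  => ( z * z ) <= 7
stmt 2: x := y * y  -- replace 0 occurrence(s) of x with (y * y)
  => ( z * z ) <= 7
stmt 1: z := 2 + 4  -- replace 2 occurrence(s) of z with (2 + 4)
  => ( ( 2 + 4 ) * ( 2 + 4 ) ) <= 7

Answer: ( ( 2 + 4 ) * ( 2 + 4 ) ) <= 7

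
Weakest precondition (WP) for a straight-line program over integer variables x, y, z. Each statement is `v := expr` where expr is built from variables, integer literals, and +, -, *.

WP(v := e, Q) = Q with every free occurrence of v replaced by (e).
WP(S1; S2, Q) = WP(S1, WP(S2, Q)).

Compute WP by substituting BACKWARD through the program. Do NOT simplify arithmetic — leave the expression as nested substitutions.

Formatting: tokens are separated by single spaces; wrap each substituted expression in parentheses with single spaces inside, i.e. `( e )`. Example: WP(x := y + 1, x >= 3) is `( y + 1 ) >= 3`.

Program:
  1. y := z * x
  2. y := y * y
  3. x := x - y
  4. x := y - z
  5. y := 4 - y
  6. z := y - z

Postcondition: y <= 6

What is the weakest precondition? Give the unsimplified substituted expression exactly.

Answer: ( 4 - ( ( z * x ) * ( z * x ) ) ) <= 6

Derivation:
post: y <= 6
stmt 6: z := y - z  -- replace 0 occurrence(s) of z with (y - z)
  => y <= 6
stmt 5: y := 4 - y  -- replace 1 occurrence(s) of y with (4 - y)
  => ( 4 - y ) <= 6
stmt 4: x := y - z  -- replace 0 occurrence(s) of x with (y - z)
  => ( 4 - y ) <= 6
stmt 3: x := x - y  -- replace 0 occurrence(s) of x with (x - y)
  => ( 4 - y ) <= 6
stmt 2: y := y * y  -- replace 1 occurrence(s) of y with (y * y)
  => ( 4 - ( y * y ) ) <= 6
stmt 1: y := z * x  -- replace 2 occurrence(s) of y with (z * x)
  => ( 4 - ( ( z * x ) * ( z * x ) ) ) <= 6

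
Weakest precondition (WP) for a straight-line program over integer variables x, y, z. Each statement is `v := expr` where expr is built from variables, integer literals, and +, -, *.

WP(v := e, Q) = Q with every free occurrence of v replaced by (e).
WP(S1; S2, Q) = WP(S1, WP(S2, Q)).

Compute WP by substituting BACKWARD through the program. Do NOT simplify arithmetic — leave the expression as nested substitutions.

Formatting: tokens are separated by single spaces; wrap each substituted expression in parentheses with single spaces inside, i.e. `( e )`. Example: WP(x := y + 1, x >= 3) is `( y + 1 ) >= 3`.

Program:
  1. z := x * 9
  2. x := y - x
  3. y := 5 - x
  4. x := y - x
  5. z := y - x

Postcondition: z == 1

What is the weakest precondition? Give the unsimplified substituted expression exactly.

Answer: ( ( 5 - ( y - x ) ) - ( ( 5 - ( y - x ) ) - ( y - x ) ) ) == 1

Derivation:
post: z == 1
stmt 5: z := y - x  -- replace 1 occurrence(s) of z with (y - x)
  => ( y - x ) == 1
stmt 4: x := y - x  -- replace 1 occurrence(s) of x with (y - x)
  => ( y - ( y - x ) ) == 1
stmt 3: y := 5 - x  -- replace 2 occurrence(s) of y with (5 - x)
  => ( ( 5 - x ) - ( ( 5 - x ) - x ) ) == 1
stmt 2: x := y - x  -- replace 3 occurrence(s) of x with (y - x)
  => ( ( 5 - ( y - x ) ) - ( ( 5 - ( y - x ) ) - ( y - x ) ) ) == 1
stmt 1: z := x * 9  -- replace 0 occurrence(s) of z with (x * 9)
  => ( ( 5 - ( y - x ) ) - ( ( 5 - ( y - x ) ) - ( y - x ) ) ) == 1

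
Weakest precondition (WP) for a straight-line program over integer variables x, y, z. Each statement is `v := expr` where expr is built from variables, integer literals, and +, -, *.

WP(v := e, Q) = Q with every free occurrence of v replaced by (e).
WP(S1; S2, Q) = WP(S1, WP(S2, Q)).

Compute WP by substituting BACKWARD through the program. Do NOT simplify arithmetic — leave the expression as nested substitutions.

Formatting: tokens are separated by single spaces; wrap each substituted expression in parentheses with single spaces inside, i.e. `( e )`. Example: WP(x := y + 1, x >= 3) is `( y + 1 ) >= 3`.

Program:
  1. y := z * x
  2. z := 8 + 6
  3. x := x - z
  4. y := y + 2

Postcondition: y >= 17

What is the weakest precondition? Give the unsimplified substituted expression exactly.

Answer: ( ( z * x ) + 2 ) >= 17

Derivation:
post: y >= 17
stmt 4: y := y + 2  -- replace 1 occurrence(s) of y with (y + 2)
  => ( y + 2 ) >= 17
stmt 3: x := x - z  -- replace 0 occurrence(s) of x with (x - z)
  => ( y + 2 ) >= 17
stmt 2: z := 8 + 6  -- replace 0 occurrence(s) of z with (8 + 6)
  => ( y + 2 ) >= 17
stmt 1: y := z * x  -- replace 1 occurrence(s) of y with (z * x)
  => ( ( z * x ) + 2 ) >= 17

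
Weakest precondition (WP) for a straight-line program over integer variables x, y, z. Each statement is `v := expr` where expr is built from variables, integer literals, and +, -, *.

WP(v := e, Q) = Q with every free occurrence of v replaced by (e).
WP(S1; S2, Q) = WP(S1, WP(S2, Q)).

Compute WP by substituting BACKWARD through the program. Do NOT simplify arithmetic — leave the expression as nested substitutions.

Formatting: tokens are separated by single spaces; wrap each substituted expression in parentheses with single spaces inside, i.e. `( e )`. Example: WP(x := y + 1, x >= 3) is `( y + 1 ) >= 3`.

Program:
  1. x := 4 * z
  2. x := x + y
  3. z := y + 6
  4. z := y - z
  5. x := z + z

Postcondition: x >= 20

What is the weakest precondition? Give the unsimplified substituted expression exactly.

post: x >= 20
stmt 5: x := z + z  -- replace 1 occurrence(s) of x with (z + z)
  => ( z + z ) >= 20
stmt 4: z := y - z  -- replace 2 occurrence(s) of z with (y - z)
  => ( ( y - z ) + ( y - z ) ) >= 20
stmt 3: z := y + 6  -- replace 2 occurrence(s) of z with (y + 6)
  => ( ( y - ( y + 6 ) ) + ( y - ( y + 6 ) ) ) >= 20
stmt 2: x := x + y  -- replace 0 occurrence(s) of x with (x + y)
  => ( ( y - ( y + 6 ) ) + ( y - ( y + 6 ) ) ) >= 20
stmt 1: x := 4 * z  -- replace 0 occurrence(s) of x with (4 * z)
  => ( ( y - ( y + 6 ) ) + ( y - ( y + 6 ) ) ) >= 20

Answer: ( ( y - ( y + 6 ) ) + ( y - ( y + 6 ) ) ) >= 20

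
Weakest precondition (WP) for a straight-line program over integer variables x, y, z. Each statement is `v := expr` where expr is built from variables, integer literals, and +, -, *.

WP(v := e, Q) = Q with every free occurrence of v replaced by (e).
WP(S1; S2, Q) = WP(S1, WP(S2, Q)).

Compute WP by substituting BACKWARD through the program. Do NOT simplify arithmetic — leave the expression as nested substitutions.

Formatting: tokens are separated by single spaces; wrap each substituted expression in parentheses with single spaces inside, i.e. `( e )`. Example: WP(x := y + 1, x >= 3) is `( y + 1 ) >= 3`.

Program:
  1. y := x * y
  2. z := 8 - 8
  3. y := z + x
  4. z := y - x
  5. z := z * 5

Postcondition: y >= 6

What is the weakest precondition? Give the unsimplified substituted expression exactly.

Answer: ( ( 8 - 8 ) + x ) >= 6

Derivation:
post: y >= 6
stmt 5: z := z * 5  -- replace 0 occurrence(s) of z with (z * 5)
  => y >= 6
stmt 4: z := y - x  -- replace 0 occurrence(s) of z with (y - x)
  => y >= 6
stmt 3: y := z + x  -- replace 1 occurrence(s) of y with (z + x)
  => ( z + x ) >= 6
stmt 2: z := 8 - 8  -- replace 1 occurrence(s) of z with (8 - 8)
  => ( ( 8 - 8 ) + x ) >= 6
stmt 1: y := x * y  -- replace 0 occurrence(s) of y with (x * y)
  => ( ( 8 - 8 ) + x ) >= 6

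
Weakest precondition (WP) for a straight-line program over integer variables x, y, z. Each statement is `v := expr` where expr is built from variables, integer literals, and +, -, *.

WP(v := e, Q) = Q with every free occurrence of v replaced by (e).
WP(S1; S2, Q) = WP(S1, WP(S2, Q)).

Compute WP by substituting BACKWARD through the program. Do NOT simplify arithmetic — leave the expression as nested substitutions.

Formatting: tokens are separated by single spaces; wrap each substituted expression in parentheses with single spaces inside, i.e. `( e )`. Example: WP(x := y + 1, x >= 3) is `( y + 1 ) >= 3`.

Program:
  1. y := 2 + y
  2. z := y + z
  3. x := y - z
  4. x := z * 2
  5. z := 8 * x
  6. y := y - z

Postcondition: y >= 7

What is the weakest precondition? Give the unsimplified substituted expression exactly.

post: y >= 7
stmt 6: y := y - z  -- replace 1 occurrence(s) of y with (y - z)
  => ( y - z ) >= 7
stmt 5: z := 8 * x  -- replace 1 occurrence(s) of z with (8 * x)
  => ( y - ( 8 * x ) ) >= 7
stmt 4: x := z * 2  -- replace 1 occurrence(s) of x with (z * 2)
  => ( y - ( 8 * ( z * 2 ) ) ) >= 7
stmt 3: x := y - z  -- replace 0 occurrence(s) of x with (y - z)
  => ( y - ( 8 * ( z * 2 ) ) ) >= 7
stmt 2: z := y + z  -- replace 1 occurrence(s) of z with (y + z)
  => ( y - ( 8 * ( ( y + z ) * 2 ) ) ) >= 7
stmt 1: y := 2 + y  -- replace 2 occurrence(s) of y with (2 + y)
  => ( ( 2 + y ) - ( 8 * ( ( ( 2 + y ) + z ) * 2 ) ) ) >= 7

Answer: ( ( 2 + y ) - ( 8 * ( ( ( 2 + y ) + z ) * 2 ) ) ) >= 7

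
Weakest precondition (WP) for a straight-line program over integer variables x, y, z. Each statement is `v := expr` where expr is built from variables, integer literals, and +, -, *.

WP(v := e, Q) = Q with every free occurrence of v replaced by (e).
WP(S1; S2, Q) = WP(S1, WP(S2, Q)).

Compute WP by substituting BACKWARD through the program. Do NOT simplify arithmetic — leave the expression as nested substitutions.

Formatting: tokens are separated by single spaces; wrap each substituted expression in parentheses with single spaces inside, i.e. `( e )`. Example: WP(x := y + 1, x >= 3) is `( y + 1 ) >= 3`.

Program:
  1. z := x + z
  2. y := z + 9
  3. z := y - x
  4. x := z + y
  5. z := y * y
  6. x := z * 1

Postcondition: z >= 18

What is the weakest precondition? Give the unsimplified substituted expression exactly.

post: z >= 18
stmt 6: x := z * 1  -- replace 0 occurrence(s) of x with (z * 1)
  => z >= 18
stmt 5: z := y * y  -- replace 1 occurrence(s) of z with (y * y)
  => ( y * y ) >= 18
stmt 4: x := z + y  -- replace 0 occurrence(s) of x with (z + y)
  => ( y * y ) >= 18
stmt 3: z := y - x  -- replace 0 occurrence(s) of z with (y - x)
  => ( y * y ) >= 18
stmt 2: y := z + 9  -- replace 2 occurrence(s) of y with (z + 9)
  => ( ( z + 9 ) * ( z + 9 ) ) >= 18
stmt 1: z := x + z  -- replace 2 occurrence(s) of z with (x + z)
  => ( ( ( x + z ) + 9 ) * ( ( x + z ) + 9 ) ) >= 18

Answer: ( ( ( x + z ) + 9 ) * ( ( x + z ) + 9 ) ) >= 18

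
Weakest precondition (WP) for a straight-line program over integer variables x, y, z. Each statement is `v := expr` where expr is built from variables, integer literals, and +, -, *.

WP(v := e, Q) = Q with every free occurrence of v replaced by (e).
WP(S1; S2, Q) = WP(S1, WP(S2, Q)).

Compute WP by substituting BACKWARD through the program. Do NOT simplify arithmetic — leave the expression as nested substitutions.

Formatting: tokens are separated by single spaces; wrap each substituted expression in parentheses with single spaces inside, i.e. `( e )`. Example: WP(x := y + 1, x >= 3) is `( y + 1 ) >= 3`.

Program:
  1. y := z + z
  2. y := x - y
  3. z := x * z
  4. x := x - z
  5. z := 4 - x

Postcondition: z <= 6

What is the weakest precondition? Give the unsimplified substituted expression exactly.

Answer: ( 4 - ( x - ( x * z ) ) ) <= 6

Derivation:
post: z <= 6
stmt 5: z := 4 - x  -- replace 1 occurrence(s) of z with (4 - x)
  => ( 4 - x ) <= 6
stmt 4: x := x - z  -- replace 1 occurrence(s) of x with (x - z)
  => ( 4 - ( x - z ) ) <= 6
stmt 3: z := x * z  -- replace 1 occurrence(s) of z with (x * z)
  => ( 4 - ( x - ( x * z ) ) ) <= 6
stmt 2: y := x - y  -- replace 0 occurrence(s) of y with (x - y)
  => ( 4 - ( x - ( x * z ) ) ) <= 6
stmt 1: y := z + z  -- replace 0 occurrence(s) of y with (z + z)
  => ( 4 - ( x - ( x * z ) ) ) <= 6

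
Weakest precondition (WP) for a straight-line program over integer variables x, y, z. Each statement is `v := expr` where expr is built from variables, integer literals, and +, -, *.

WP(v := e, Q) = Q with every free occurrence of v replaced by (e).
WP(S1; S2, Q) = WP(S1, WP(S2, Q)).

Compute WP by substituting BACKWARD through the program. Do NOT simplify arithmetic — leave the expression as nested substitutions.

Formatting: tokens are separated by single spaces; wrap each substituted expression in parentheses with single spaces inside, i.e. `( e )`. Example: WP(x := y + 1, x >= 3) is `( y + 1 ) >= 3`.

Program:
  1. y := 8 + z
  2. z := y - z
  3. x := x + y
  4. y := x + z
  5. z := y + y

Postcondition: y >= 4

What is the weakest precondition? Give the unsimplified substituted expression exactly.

post: y >= 4
stmt 5: z := y + y  -- replace 0 occurrence(s) of z with (y + y)
  => y >= 4
stmt 4: y := x + z  -- replace 1 occurrence(s) of y with (x + z)
  => ( x + z ) >= 4
stmt 3: x := x + y  -- replace 1 occurrence(s) of x with (x + y)
  => ( ( x + y ) + z ) >= 4
stmt 2: z := y - z  -- replace 1 occurrence(s) of z with (y - z)
  => ( ( x + y ) + ( y - z ) ) >= 4
stmt 1: y := 8 + z  -- replace 2 occurrence(s) of y with (8 + z)
  => ( ( x + ( 8 + z ) ) + ( ( 8 + z ) - z ) ) >= 4

Answer: ( ( x + ( 8 + z ) ) + ( ( 8 + z ) - z ) ) >= 4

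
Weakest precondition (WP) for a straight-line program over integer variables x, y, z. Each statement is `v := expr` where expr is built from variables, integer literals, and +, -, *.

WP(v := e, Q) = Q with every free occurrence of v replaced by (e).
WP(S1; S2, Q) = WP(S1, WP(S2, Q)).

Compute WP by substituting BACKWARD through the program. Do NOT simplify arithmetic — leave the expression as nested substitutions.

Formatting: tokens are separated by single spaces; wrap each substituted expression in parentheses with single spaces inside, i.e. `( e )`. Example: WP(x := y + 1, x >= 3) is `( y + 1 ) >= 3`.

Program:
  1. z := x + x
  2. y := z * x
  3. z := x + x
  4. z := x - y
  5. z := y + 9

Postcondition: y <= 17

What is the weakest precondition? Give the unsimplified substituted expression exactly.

post: y <= 17
stmt 5: z := y + 9  -- replace 0 occurrence(s) of z with (y + 9)
  => y <= 17
stmt 4: z := x - y  -- replace 0 occurrence(s) of z with (x - y)
  => y <= 17
stmt 3: z := x + x  -- replace 0 occurrence(s) of z with (x + x)
  => y <= 17
stmt 2: y := z * x  -- replace 1 occurrence(s) of y with (z * x)
  => ( z * x ) <= 17
stmt 1: z := x + x  -- replace 1 occurrence(s) of z with (x + x)
  => ( ( x + x ) * x ) <= 17

Answer: ( ( x + x ) * x ) <= 17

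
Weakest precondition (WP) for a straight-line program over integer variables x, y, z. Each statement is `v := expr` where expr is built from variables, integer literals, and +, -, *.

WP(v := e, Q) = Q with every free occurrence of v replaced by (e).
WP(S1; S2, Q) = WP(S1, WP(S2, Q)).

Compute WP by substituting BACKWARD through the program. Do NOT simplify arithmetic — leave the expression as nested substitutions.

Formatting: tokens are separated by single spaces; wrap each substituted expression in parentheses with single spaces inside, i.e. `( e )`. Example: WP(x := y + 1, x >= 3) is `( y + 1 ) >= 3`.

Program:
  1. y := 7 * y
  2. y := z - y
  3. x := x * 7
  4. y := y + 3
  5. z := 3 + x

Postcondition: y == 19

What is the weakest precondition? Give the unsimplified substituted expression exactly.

post: y == 19
stmt 5: z := 3 + x  -- replace 0 occurrence(s) of z with (3 + x)
  => y == 19
stmt 4: y := y + 3  -- replace 1 occurrence(s) of y with (y + 3)
  => ( y + 3 ) == 19
stmt 3: x := x * 7  -- replace 0 occurrence(s) of x with (x * 7)
  => ( y + 3 ) == 19
stmt 2: y := z - y  -- replace 1 occurrence(s) of y with (z - y)
  => ( ( z - y ) + 3 ) == 19
stmt 1: y := 7 * y  -- replace 1 occurrence(s) of y with (7 * y)
  => ( ( z - ( 7 * y ) ) + 3 ) == 19

Answer: ( ( z - ( 7 * y ) ) + 3 ) == 19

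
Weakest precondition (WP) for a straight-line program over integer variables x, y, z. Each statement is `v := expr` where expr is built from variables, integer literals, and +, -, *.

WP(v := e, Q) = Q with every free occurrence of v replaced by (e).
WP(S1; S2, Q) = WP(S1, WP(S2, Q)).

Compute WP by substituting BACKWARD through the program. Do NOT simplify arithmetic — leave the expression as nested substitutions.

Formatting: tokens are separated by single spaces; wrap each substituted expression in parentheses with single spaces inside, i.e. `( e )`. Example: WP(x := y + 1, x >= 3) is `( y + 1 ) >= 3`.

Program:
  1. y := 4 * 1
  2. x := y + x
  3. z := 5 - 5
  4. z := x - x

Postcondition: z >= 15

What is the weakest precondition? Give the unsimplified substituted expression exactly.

Answer: ( ( ( 4 * 1 ) + x ) - ( ( 4 * 1 ) + x ) ) >= 15

Derivation:
post: z >= 15
stmt 4: z := x - x  -- replace 1 occurrence(s) of z with (x - x)
  => ( x - x ) >= 15
stmt 3: z := 5 - 5  -- replace 0 occurrence(s) of z with (5 - 5)
  => ( x - x ) >= 15
stmt 2: x := y + x  -- replace 2 occurrence(s) of x with (y + x)
  => ( ( y + x ) - ( y + x ) ) >= 15
stmt 1: y := 4 * 1  -- replace 2 occurrence(s) of y with (4 * 1)
  => ( ( ( 4 * 1 ) + x ) - ( ( 4 * 1 ) + x ) ) >= 15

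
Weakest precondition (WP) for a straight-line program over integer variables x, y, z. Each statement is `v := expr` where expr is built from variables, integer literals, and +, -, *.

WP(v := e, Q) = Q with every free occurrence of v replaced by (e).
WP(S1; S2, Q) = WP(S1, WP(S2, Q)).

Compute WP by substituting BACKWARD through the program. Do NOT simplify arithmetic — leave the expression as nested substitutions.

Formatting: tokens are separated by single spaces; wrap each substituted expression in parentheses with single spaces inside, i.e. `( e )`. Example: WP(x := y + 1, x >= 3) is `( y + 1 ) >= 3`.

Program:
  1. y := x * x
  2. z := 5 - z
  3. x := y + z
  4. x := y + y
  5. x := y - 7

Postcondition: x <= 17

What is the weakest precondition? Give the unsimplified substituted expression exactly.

Answer: ( ( x * x ) - 7 ) <= 17

Derivation:
post: x <= 17
stmt 5: x := y - 7  -- replace 1 occurrence(s) of x with (y - 7)
  => ( y - 7 ) <= 17
stmt 4: x := y + y  -- replace 0 occurrence(s) of x with (y + y)
  => ( y - 7 ) <= 17
stmt 3: x := y + z  -- replace 0 occurrence(s) of x with (y + z)
  => ( y - 7 ) <= 17
stmt 2: z := 5 - z  -- replace 0 occurrence(s) of z with (5 - z)
  => ( y - 7 ) <= 17
stmt 1: y := x * x  -- replace 1 occurrence(s) of y with (x * x)
  => ( ( x * x ) - 7 ) <= 17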